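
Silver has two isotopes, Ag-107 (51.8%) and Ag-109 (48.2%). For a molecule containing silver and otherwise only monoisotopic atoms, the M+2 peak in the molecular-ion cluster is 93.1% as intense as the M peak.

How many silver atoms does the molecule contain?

The M+2/M ratio from n Ag atoms is n · q/p = n · 0.482/0.518.
n = 0.931 × 0.518/0.482 = 1.00 ≈ 1

1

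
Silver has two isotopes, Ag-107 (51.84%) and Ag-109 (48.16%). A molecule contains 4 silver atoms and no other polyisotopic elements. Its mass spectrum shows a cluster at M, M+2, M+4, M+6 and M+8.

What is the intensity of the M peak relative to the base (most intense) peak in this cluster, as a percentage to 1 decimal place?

Term probabilities: M 0.0722, M+2 0.2684, M+4 0.3740, M+6 0.2316, M+8 0.0538. Base peak = M+4.
P(M+4) = C(4,2) × 0.5184^2 × 0.4816^2 = 6 × 0.26873856 × 0.23193856 = 0.373985 (base)
P(M) = C(4,0) × 0.5184^4 × 0.4816^0 = 1 × 0.07222041 × 1.0000 = 0.072220
Relative intensity = 0.072220 / 0.373985 × 100 = 19.3

19.3%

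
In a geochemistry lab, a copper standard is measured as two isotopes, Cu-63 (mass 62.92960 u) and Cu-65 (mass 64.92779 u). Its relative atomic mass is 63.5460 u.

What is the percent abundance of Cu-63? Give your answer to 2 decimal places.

69.15%

Writing the weighted mean with unknown fraction x of Cu-63:
62.92960·x + 64.92779·(1 − x) = 63.5460
(62.92960 − 64.92779)·x = 63.5460 − 64.92779
x = -1.38179 / -1.99819 = 0.69152 → 69.15% Cu-63, 30.85% Cu-65.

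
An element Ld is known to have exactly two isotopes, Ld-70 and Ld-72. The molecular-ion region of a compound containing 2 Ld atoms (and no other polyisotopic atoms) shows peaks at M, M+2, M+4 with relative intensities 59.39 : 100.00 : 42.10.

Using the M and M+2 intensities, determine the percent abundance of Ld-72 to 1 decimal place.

45.7%

Let p = fractional abundance of Ld-70. I(M+2)/I(M) = [C(2,1)·p^1·(1−p)] / p^2 = 2·(1−p)/p = 100.00/59.39 = 1.6838
(1−p)/p = 1.6838/2 = 0.8419  ⇒  p = 1/(1 + 0.8419) = 0.5429
Ld-70: 54.3%, Ld-72: 45.7%.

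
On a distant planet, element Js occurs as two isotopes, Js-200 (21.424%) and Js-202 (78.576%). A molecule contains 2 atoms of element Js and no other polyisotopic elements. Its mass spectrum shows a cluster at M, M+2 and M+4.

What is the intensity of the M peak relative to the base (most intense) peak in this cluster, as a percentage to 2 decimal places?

7.43%

Term probabilities: M 0.0459, M+2 0.3367, M+4 0.6174. Base peak = M+4.
P(M+4) = C(2,2) × 0.21424^0 × 0.78576^2 = 1 × 1.0000 × 0.61741878 = 0.617419 (base)
P(M) = C(2,0) × 0.21424^2 × 0.78576^0 = 1 × 0.04589878 × 1.0000 = 0.045899
Relative intensity = 0.045899 / 0.617419 × 100 = 7.43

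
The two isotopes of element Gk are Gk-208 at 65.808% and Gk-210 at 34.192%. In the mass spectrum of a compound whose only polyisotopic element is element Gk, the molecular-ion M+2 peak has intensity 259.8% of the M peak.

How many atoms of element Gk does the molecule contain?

5

With n Gk atoms, P(M+2)/P(M) = C(n,1)·p^(n−1)q / p^n = n·q/p = n · 0.34192/0.65808.
n = 2.598 × 0.65808/0.34192 = 5.00 ≈ 5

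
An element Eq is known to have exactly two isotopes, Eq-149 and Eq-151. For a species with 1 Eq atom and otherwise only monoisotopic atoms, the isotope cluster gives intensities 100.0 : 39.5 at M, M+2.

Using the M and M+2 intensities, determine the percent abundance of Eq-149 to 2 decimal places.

71.68%

If p is the fraction of Eq that is Eq-149, then I(M+2)/I(M) = [C(1,1)·p^0·(1−p)] / p^1 = 1·(1−p)/p = 39.5/100.0 = 0.3950
(1−p)/p = 0.3950/1 = 0.3950  ⇒  p = 1/(1 + 0.3950) = 0.7168
Eq-149: 71.68%, Eq-151: 28.32%.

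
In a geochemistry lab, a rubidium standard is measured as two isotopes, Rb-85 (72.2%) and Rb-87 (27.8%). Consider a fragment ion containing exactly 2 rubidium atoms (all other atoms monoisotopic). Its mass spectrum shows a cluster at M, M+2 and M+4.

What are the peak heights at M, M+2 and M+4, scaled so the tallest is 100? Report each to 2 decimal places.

Expanding (0.722 + 0.278)^2:
P(M) = 0.722^2 = 0.521284
P(M+2) = 2 × 0.722^1 × 0.278^1 = 0.401432
P(M+4) = 0.278^2 = 0.077284
The M peak is largest (0.521284); scaling to 100 gives 100.00 : 77.01 : 14.83.

100.00 : 77.01 : 14.83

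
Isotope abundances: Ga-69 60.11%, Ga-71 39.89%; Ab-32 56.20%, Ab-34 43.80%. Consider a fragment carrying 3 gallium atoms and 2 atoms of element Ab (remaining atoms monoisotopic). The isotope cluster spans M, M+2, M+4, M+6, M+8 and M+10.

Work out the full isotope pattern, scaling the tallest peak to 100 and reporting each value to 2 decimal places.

19.87 : 70.54 : 100.00 : 70.77 : 25.00 : 3.53

Gallium pattern (n=3): 0.21719018 : 0.43239309 : 0.28694328 : 0.06347345
Element Ab pattern (n=2): 0.315844 : 0.492312 : 0.191844
Convolve the two distributions (both contribute in 2-u steps):
  M: 0.21719018×0.315844 = 0.068598
  M+2: 0.21719018×0.492312 + 0.43239309×0.315844 = 0.243494
  M+4: 0.21719018×0.191844 + 0.43239309×0.492312 + 0.28694328×0.315844 = 0.345168
  M+6: 0.43239309×0.191844 + 0.28694328×0.492312 + 0.06347345×0.315844 = 0.244265
  M+8: 0.28694328×0.191844 + 0.06347345×0.492312 = 0.086297
  M+10: 0.06347345×0.191844 = 0.012177
Scale to base peak (0.345168) = 100: 19.87 : 70.54 : 100.00 : 70.77 : 25.00 : 3.53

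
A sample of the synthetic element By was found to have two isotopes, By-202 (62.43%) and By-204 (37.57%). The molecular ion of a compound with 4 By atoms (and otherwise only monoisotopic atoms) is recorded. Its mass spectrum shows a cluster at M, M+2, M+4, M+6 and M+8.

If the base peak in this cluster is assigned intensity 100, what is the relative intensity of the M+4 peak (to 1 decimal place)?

Term probabilities: M 0.1519, M+2 0.3657, M+4 0.3301, M+6 0.1324, M+8 0.0199. Base peak = M+2.
P(M+2) = C(4,1) × 0.6243^3 × 0.3757^1 = 4 × 0.24332123 × 0.3757 = 0.365663 (base)
P(M+4) = C(4,2) × 0.6243^2 × 0.3757^2 = 6 × 0.38975049 × 0.14115049 = 0.330081
Relative intensity = 0.330081 / 0.365663 × 100 = 90.3

90.3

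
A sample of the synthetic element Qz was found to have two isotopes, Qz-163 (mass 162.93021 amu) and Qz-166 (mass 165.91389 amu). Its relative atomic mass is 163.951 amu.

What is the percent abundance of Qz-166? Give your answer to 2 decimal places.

Let x be the fractional abundance of Qz-163; then Qz-166 has abundance 1 − x.
162.93021·x + 165.91389·(1 − x) = 163.951
(162.93021 − 165.91389)·x = 163.951 − 165.91389
x = -1.96289 / -2.98368 = 0.65788 → 65.79% Qz-163, 34.21% Qz-166.

34.21%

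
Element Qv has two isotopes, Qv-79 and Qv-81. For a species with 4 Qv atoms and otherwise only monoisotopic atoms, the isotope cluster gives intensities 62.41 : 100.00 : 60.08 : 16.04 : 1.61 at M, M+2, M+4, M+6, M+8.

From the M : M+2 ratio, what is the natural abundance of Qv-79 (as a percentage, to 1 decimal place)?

71.4%

Write p for the Qv-79 fraction. I(M+2)/I(M) = [C(4,1)·p^3·(1−p)] / p^4 = 4·(1−p)/p = 100.00/62.41 = 1.6023
(1−p)/p = 1.6023/4 = 0.4006  ⇒  p = 1/(1 + 0.4006) = 0.7140
Qv-79: 71.4%, Qv-81: 28.6%.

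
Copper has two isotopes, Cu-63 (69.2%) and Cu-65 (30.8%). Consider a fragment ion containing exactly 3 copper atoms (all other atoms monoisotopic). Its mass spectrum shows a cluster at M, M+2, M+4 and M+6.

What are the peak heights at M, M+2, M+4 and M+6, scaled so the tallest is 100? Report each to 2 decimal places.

74.89 : 100.00 : 44.51 : 6.60

The 3 Cu atoms are independent, so intensities follow the terms of (0.692 + 0.308)^3.
P(M) = 0.692^3 = 0.331374
P(M+2) = 3 × 0.692^2 × 0.308^1 = 0.442470
P(M+4) = 3 × 0.692^1 × 0.308^2 = 0.196938
P(M+6) = 0.308^3 = 0.029218
The M+2 peak is largest (0.442470); scaling to 100 gives 74.89 : 100.00 : 44.51 : 6.60.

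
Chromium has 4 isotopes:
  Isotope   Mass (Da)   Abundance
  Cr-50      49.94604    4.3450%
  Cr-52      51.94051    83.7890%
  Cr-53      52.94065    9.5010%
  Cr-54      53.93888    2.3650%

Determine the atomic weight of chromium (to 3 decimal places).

The abundance-weighted mean is 0.043450 × 49.94604 + 0.837890 × 51.94051 + 0.095010 × 52.94065 + 0.023650 × 53.93888
= 2.170155 + 43.520434 + 5.029891 + 1.275655 = 51.996135 Da

51.996 Da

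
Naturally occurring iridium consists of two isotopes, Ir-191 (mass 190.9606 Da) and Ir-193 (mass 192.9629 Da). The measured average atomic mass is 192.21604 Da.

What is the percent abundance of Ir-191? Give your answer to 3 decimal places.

Writing the weighted mean with unknown fraction x of Ir-191:
190.9606·x + 192.9629·(1 − x) = 192.21604
(190.9606 − 192.9629)·x = 192.21604 − 192.9629
x = -0.74686 / -2.0023 = 0.37300 → 37.300% Ir-191, 62.700% Ir-193.

37.300%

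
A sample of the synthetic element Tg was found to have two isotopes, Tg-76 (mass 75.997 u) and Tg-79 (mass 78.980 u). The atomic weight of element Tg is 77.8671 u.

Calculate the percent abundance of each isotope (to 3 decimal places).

Tg-76: 37.308%, Tg-79: 62.692%

Writing the weighted mean with unknown fraction x of Tg-76:
75.997·x + 78.980·(1 − x) = 77.8671
(75.997 − 78.980)·x = 77.8671 − 78.980
x = -1.1129 / -2.983 = 0.37308 → 37.308% Tg-76, 62.692% Tg-79.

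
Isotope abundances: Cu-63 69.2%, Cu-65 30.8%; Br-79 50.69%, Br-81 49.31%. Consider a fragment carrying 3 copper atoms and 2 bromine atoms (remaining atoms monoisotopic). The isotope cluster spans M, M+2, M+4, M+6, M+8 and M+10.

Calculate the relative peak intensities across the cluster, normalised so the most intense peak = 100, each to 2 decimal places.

24.16 : 79.28 : 100.00 : 60.60 : 17.73 : 2.02

Copper pattern (n=3): 0.33137389 : 0.44247034 : 0.19693766 : 0.02921811
Bromine pattern (n=2): 0.25694761 : 0.49990478 : 0.24314761
Convolve the two distributions (both contribute in 2-u steps):
  M: 0.33137389×0.25694761 = 0.085146
  M+2: 0.33137389×0.49990478 + 0.44247034×0.25694761 = 0.279347
  M+4: 0.33137389×0.24314761 + 0.44247034×0.49990478 + 0.19693766×0.25694761 = 0.352368
  M+6: 0.44247034×0.24314761 + 0.19693766×0.49990478 + 0.02921811×0.25694761 = 0.213543
  M+8: 0.19693766×0.24314761 + 0.02921811×0.49990478 = 0.062491
  M+10: 0.02921811×0.24314761 = 0.007104
Scale to base peak (0.352368) = 100: 24.16 : 79.28 : 100.00 : 60.60 : 17.73 : 2.02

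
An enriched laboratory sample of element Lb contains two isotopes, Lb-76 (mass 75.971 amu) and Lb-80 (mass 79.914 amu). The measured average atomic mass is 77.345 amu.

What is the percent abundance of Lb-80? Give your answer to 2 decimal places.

34.85%

Writing the weighted mean with unknown fraction x of Lb-76:
75.971·x + 79.914·(1 − x) = 77.345
(75.971 − 79.914)·x = 77.345 − 79.914
x = -2.569 / -3.943 = 0.65153 → 65.15% Lb-76, 34.85% Lb-80.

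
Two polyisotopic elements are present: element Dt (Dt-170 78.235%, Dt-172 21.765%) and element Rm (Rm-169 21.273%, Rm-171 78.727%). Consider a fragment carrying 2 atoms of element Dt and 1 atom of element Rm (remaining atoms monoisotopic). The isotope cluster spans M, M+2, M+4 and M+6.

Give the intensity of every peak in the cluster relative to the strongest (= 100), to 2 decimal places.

Element Dt pattern (n=2): 0.61207152 : 0.34055695 : 0.04737152
Element Rm pattern (n=1): 0.21273 : 0.78727
Convolve the two distributions (both contribute in 2-u steps):
  M: 0.61207152×0.21273 = 0.130206
  M+2: 0.61207152×0.78727 + 0.34055695×0.21273 = 0.554312
  M+4: 0.34055695×0.78727 + 0.04737152×0.21273 = 0.278188
  M+6: 0.04737152×0.78727 = 0.037294
Scale to base peak (0.554312) = 100: 23.49 : 100.00 : 50.19 : 6.73

23.49 : 100.00 : 50.19 : 6.73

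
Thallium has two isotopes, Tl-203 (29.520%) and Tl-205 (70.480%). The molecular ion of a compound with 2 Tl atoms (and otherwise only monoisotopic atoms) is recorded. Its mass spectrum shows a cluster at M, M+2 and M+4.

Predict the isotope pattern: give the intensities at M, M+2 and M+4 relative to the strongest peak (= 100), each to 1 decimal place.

17.5 : 83.8 : 100.0

The 2 Tl atoms are independent, so intensities follow the terms of (0.29520 + 0.70480)^2.
P(M) = 0.29520^2 = 0.087143
P(M+2) = 2 × 0.29520^1 × 0.70480^1 = 0.416114
P(M+4) = 0.70480^2 = 0.496743
The M+4 peak is largest (0.496743); scaling to 100 gives 17.5 : 83.8 : 100.0.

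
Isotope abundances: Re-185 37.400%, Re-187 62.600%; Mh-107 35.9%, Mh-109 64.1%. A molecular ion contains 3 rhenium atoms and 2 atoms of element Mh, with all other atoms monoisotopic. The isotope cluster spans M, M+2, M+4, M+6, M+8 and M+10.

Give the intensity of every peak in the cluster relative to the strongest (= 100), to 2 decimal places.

Rhenium pattern (n=3): 0.05231362 : 0.26268713 : 0.43968487 : 0.24531438
Element Mh pattern (n=2): 0.128881 : 0.460238 : 0.410881
Convolve the two distributions (both contribute in 2-u steps):
  M: 0.05231362×0.128881 = 0.006742
  M+2: 0.05231362×0.460238 + 0.26268713×0.128881 = 0.057932
  M+4: 0.05231362×0.410881 + 0.26268713×0.460238 + 0.43968487×0.128881 = 0.199060
  M+6: 0.26268713×0.410881 + 0.43968487×0.460238 + 0.24531438×0.128881 = 0.341909
  M+8: 0.43968487×0.410881 + 0.24531438×0.460238 = 0.293561
  M+10: 0.24531438×0.410881 = 0.100795
Scale to base peak (0.341909) = 100: 1.97 : 16.94 : 58.22 : 100.00 : 85.86 : 29.48

1.97 : 16.94 : 58.22 : 100.00 : 85.86 : 29.48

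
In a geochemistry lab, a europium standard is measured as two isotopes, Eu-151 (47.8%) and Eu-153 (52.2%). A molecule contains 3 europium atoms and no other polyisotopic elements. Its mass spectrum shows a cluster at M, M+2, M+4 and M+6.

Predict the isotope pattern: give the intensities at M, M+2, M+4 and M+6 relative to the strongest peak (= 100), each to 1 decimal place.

28.0 : 91.6 : 100.0 : 36.4

Each Eu atom is independently Eu-151 (p = 0.478) or Eu-153 (q = 0.522); the cluster is the binomial expansion (p + q)^3.
P(M) = 0.478^3 = 0.109215
P(M+2) = 3 × 0.478^2 × 0.522^1 = 0.357806
P(M+4) = 3 × 0.478^1 × 0.522^2 = 0.390742
P(M+6) = 0.522^3 = 0.142237
The M+4 peak is largest (0.390742); scaling to 100 gives 28.0 : 91.6 : 100.0 : 36.4.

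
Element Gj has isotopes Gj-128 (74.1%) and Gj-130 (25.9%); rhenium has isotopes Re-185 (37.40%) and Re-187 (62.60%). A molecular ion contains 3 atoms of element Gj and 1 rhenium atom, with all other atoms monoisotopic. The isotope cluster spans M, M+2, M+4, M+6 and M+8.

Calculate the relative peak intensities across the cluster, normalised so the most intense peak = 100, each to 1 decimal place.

Element Gj pattern (n=3): 0.40686902 : 0.42663594 : 0.14912106 : 0.01737398
Rhenium pattern (n=1): 0.3740 : 0.6260
Convolve the two distributions (both contribute in 2-u steps):
  M: 0.40686902×0.3740 = 0.152169
  M+2: 0.40686902×0.6260 + 0.42663594×0.3740 = 0.414262
  M+4: 0.42663594×0.6260 + 0.14912106×0.3740 = 0.322845
  M+6: 0.14912106×0.6260 + 0.01737398×0.3740 = 0.099848
  M+8: 0.01737398×0.6260 = 0.010876
Scale to base peak (0.414262) = 100: 36.7 : 100.0 : 77.9 : 24.1 : 2.6

36.7 : 100.0 : 77.9 : 24.1 : 2.6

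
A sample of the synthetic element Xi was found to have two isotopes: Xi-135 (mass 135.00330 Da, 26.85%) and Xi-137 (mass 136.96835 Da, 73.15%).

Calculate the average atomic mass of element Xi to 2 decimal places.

136.44 Da

Ar = Σ fᵢ·mᵢ = 0.2685 × 135.00330 + 0.7315 × 136.96835
= 36.248386 + 100.192348 = 136.440734 Da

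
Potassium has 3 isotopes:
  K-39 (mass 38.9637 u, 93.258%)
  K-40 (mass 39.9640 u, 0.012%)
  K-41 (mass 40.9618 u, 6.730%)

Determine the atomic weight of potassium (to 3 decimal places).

Ar = Σ fᵢ·mᵢ = 0.93258 × 38.9637 + 0.00012 × 39.9640 + 0.06730 × 40.9618
= 36.33677 + 0.00480 + 2.75673 = 39.09830 u

39.098 u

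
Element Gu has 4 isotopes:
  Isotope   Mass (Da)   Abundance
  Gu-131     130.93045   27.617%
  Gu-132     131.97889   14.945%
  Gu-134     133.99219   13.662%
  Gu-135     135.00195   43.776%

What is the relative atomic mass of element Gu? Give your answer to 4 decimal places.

Ar = Σ fᵢ·mᵢ = 0.27617 × 130.93045 + 0.14945 × 131.97889 + 0.13662 × 133.99219 + 0.43776 × 135.00195
= 36.159062 + 19.724245 + 18.306013 + 59.098454 = 133.287774 Da

133.2878 Da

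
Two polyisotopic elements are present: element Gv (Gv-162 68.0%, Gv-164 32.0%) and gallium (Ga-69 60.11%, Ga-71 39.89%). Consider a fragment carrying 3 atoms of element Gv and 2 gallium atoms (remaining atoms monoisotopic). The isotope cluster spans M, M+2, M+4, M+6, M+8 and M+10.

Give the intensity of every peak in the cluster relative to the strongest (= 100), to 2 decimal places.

Element Gv pattern (n=3): 0.314432 : 0.443904 : 0.208896 : 0.032768
Gallium pattern (n=2): 0.36132121 : 0.47955758 : 0.15912121
Convolve the two distributions (both contribute in 2-u steps):
  M: 0.314432×0.36132121 = 0.113611
  M+2: 0.314432×0.47955758 + 0.443904×0.36132121 = 0.311180
  M+4: 0.314432×0.15912121 + 0.443904×0.47955758 + 0.208896×0.36132121 = 0.338389
  M+6: 0.443904×0.15912121 + 0.208896×0.47955758 + 0.032768×0.36132121 = 0.182652
  M+8: 0.208896×0.15912121 + 0.032768×0.47955758 = 0.048954
  M+10: 0.032768×0.15912121 = 0.005214
Scale to base peak (0.338389) = 100: 33.57 : 91.96 : 100.00 : 53.98 : 14.47 : 1.54

33.57 : 91.96 : 100.00 : 53.98 : 14.47 : 1.54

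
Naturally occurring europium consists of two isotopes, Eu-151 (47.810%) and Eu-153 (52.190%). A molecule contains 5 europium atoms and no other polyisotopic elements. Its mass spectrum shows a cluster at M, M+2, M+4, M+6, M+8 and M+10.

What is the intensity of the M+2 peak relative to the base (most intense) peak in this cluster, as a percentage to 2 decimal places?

41.96%

(0.47810 + 0.52190)^5 gives M 0.0250, M+2 0.1363, M+4 0.2977, M+6 0.3249, M+8 0.1774, M+10 0.0387; the largest is M+6.
P(M+6) = C(5,3) × 0.47810^2 × 0.52190^3 = 10 × 0.22857961 × 0.14215492 = 0.324937 (base)
P(M+2) = C(5,1) × 0.47810^4 × 0.52190^1 = 5 × 0.05224864 × 0.5219 = 0.136343
Relative intensity = 0.136343 / 0.324937 × 100 = 41.96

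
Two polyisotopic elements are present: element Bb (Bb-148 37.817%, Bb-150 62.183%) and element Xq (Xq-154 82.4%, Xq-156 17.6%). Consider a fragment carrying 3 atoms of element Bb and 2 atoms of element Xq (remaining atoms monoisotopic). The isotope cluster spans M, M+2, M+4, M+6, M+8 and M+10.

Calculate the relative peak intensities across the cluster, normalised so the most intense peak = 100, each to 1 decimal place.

Element Bb pattern (n=3): 0.05408306 : 0.26678848 : 0.43868387 : 0.24044459
Element Xq pattern (n=2): 0.678976 : 0.290048 : 0.030976
Convolve the two distributions (both contribute in 2-u steps):
  M: 0.05408306×0.678976 = 0.036721
  M+2: 0.05408306×0.290048 + 0.26678848×0.678976 = 0.196830
  M+4: 0.05408306×0.030976 + 0.26678848×0.290048 + 0.43868387×0.678976 = 0.376913
  M+6: 0.26678848×0.030976 + 0.43868387×0.290048 + 0.24044459×0.678976 = 0.298760
  M+8: 0.43868387×0.030976 + 0.24044459×0.290048 = 0.083329
  M+10: 0.24044459×0.030976 = 0.007448
Scale to base peak (0.376913) = 100: 9.7 : 52.2 : 100.0 : 79.3 : 22.1 : 2.0

9.7 : 52.2 : 100.0 : 79.3 : 22.1 : 2.0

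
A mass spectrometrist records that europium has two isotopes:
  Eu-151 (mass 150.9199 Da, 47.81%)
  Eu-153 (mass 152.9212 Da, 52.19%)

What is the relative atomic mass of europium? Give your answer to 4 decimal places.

151.9644 Da

Average mass = Σ (abundance × isotope mass) = 0.4781 × 150.9199 + 0.5219 × 152.9212
= 72.15480 + 79.80957 = 151.96437 Da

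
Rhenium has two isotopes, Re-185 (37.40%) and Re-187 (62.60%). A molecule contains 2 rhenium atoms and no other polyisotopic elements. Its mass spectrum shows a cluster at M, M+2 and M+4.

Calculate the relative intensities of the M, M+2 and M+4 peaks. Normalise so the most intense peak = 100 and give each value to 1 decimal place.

Expanding (0.3740 + 0.6260)^2:
P(M) = 0.3740^2 = 0.139876
P(M+2) = 2 × 0.3740^1 × 0.6260^1 = 0.468248
P(M+4) = 0.6260^2 = 0.391876
The M+2 peak is largest (0.468248); scaling to 100 gives 29.9 : 100.0 : 83.7.

29.9 : 100.0 : 83.7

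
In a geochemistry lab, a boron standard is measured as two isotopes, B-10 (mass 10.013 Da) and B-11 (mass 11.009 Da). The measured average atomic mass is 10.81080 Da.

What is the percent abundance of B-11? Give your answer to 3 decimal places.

80.100%

With x = fraction of B-10 (so B-11 is 1 − x):
10.013·x + 11.009·(1 − x) = 10.81080
(10.013 − 11.009)·x = 10.81080 − 11.009
x = -0.19820 / -0.996 = 0.19900 → 19.900% B-10, 80.100% B-11.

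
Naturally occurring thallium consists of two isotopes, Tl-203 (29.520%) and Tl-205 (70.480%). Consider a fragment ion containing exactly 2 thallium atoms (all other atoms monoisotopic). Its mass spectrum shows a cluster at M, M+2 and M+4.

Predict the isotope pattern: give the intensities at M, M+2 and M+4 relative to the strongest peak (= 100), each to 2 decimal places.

Expanding (0.29520 + 0.70480)^2:
P(M) = 0.29520^2 = 0.087143
P(M+2) = 2 × 0.29520^1 × 0.70480^1 = 0.416114
P(M+4) = 0.70480^2 = 0.496743
The M+4 peak is largest (0.496743); scaling to 100 gives 17.54 : 83.77 : 100.00.

17.54 : 83.77 : 100.00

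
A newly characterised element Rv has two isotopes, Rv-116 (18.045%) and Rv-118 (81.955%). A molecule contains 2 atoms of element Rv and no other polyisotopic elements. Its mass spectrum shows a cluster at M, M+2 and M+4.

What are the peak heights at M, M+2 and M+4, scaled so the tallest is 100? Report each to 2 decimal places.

4.85 : 44.04 : 100.00

Each Rv atom is independently Rv-116 (p = 0.18045) or Rv-118 (q = 0.81955); the cluster is the binomial expansion (p + q)^2.
P(M) = 0.18045^2 = 0.032562
P(M+2) = 2 × 0.18045^1 × 0.81955^1 = 0.295776
P(M+4) = 0.81955^2 = 0.671662
The M+4 peak is largest (0.671662); scaling to 100 gives 4.85 : 44.04 : 100.00.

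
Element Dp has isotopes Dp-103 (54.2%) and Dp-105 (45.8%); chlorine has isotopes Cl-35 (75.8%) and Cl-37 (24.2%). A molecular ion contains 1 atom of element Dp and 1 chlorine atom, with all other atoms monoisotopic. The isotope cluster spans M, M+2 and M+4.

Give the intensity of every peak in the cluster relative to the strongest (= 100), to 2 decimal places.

85.89 : 100.00 : 23.17

Element Dp pattern (n=1): 0.5420 : 0.4580
Chlorine pattern (n=1): 0.7580 : 0.2420
Convolve the two distributions (both contribute in 2-u steps):
  M: 0.5420×0.7580 = 0.410836
  M+2: 0.5420×0.2420 + 0.4580×0.7580 = 0.478328
  M+4: 0.4580×0.2420 = 0.110836
Scale to base peak (0.478328) = 100: 85.89 : 100.00 : 23.17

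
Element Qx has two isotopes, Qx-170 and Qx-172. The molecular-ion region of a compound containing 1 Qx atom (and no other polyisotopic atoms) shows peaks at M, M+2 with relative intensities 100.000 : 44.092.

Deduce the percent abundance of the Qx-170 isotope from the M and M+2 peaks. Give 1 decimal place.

Let p = fractional abundance of Qx-170. I(M+2)/I(M) = [C(1,1)·p^0·(1−p)] / p^1 = 1·(1−p)/p = 44.092/100.000 = 0.4409
(1−p)/p = 0.4409/1 = 0.4409  ⇒  p = 1/(1 + 0.4409) = 0.6940
Qx-170: 69.4%, Qx-172: 30.6%.

69.4%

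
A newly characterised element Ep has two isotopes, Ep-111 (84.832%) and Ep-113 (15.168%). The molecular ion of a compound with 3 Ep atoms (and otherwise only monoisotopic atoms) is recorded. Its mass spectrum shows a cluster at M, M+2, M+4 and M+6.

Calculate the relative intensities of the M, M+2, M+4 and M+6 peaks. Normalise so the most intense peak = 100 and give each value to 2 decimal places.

100.00 : 53.64 : 9.59 : 0.57

The 3 Ep atoms are independent, so intensities follow the terms of (0.84832 + 0.15168)^3.
P(M) = 0.84832^3 = 0.610491
P(M+2) = 3 × 0.84832^2 × 0.15168^1 = 0.327468
P(M+4) = 3 × 0.84832^1 × 0.15168^2 = 0.058551
P(M+6) = 0.15168^3 = 0.003490
The M peak is largest (0.610491); scaling to 100 gives 100.00 : 53.64 : 9.59 : 0.57.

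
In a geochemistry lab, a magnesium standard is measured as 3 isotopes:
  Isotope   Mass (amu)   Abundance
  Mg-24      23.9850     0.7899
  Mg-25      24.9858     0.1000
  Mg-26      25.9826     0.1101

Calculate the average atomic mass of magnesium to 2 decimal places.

The abundance-weighted mean is 0.7899 × 23.9850 + 0.1000 × 24.9858 + 0.1101 × 25.9826
= 18.94575 + 2.49858 + 2.86068 = 24.30501 amu

24.31 amu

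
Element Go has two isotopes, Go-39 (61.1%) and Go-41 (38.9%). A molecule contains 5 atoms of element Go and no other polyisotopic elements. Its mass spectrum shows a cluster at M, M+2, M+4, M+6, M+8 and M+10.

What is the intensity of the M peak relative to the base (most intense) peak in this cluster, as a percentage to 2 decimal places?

Binomial terms of (0.611 + 0.389)^5: M 0.0852, M+2 0.2711, M+4 0.3452, M+6 0.2198, M+8 0.0700, M+10 0.0089 → M+4 is the base peak.
P(M+4) = C(5,2) × 0.611^3 × 0.389^2 = 10 × 0.22809913 × 0.151321 = 0.345162 (base)
P(M) = C(5,0) × 0.611^5 × 0.389^0 = 1 × 0.0851542 × 1.0000 = 0.085154
Relative intensity = 0.085154 / 0.345162 × 100 = 24.67

24.67%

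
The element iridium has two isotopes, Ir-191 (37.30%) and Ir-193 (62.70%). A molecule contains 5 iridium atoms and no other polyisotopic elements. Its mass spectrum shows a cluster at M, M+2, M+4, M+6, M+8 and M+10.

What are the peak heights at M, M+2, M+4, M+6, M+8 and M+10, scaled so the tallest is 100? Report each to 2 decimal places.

Each Ir atom is independently Ir-191 (p = 0.3730) or Ir-193 (q = 0.6270); the cluster is the binomial expansion (p + q)^5.
P(M) = 0.3730^5 = 0.007220
P(M+2) = 5 × 0.3730^4 × 0.6270^1 = 0.060684
P(M+4) = 10 × 0.3730^3 × 0.6270^2 = 0.204015
P(M+6) = 10 × 0.3730^2 × 0.6270^3 = 0.342942
P(M+8) = 5 × 0.3730^1 × 0.6270^4 = 0.288237
P(M+10) = 0.6270^5 = 0.096903
The M+6 peak is largest (0.342942); scaling to 100 gives 2.11 : 17.70 : 59.49 : 100.00 : 84.05 : 28.26.

2.11 : 17.70 : 59.49 : 100.00 : 84.05 : 28.26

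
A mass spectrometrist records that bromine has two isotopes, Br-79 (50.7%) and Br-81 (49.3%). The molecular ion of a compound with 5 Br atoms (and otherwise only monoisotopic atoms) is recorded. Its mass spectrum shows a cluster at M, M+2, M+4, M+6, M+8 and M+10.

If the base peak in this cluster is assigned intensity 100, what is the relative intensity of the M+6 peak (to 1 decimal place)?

97.2

(0.507 + 0.493)^5 gives M 0.0335, M+2 0.1629, M+4 0.3168, M+6 0.3080, M+8 0.1497, M+10 0.0291; the largest is M+4.
P(M+4) = C(5,2) × 0.507^3 × 0.493^2 = 10 × 0.13032384 × 0.243049 = 0.316751 (base)
P(M+6) = C(5,3) × 0.507^2 × 0.493^3 = 10 × 0.257049 × 0.11982316 = 0.308004
Relative intensity = 0.308004 / 0.316751 × 100 = 97.2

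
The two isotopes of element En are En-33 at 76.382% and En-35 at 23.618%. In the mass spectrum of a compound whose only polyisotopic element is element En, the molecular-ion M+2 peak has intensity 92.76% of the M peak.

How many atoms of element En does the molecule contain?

3

With n En atoms, P(M+2)/P(M) = C(n,1)·p^(n−1)q / p^n = n·q/p = n · 0.23618/0.76382.
n = 0.9276 × 0.76382/0.23618 = 3.00 ≈ 3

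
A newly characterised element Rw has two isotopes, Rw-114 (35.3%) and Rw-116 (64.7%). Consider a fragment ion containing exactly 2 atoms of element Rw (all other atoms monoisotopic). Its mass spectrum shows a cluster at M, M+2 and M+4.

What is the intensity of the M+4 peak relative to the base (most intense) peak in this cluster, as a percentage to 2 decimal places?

91.64%

Term probabilities: M 0.1246, M+2 0.4568, M+4 0.4186. Base peak = M+2.
P(M+2) = C(2,1) × 0.353^1 × 0.647^1 = 2 × 0.3530 × 0.6470 = 0.456782 (base)
P(M+4) = C(2,2) × 0.353^0 × 0.647^2 = 1 × 1.0000 × 0.418609 = 0.418609
Relative intensity = 0.418609 / 0.456782 × 100 = 91.64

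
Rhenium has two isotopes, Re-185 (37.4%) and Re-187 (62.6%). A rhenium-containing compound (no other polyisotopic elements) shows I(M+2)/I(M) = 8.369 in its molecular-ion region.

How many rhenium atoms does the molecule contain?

For n independent Re atoms, I(M+2)/I(M) = n · (abundance Re-187) / (abundance Re-185) = n · 0.626/0.374.
n = 8.369 × 0.374/0.626 = 5.00 ≈ 5

5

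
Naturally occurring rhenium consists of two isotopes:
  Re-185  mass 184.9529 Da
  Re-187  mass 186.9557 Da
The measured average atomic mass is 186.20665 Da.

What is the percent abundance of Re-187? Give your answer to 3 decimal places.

Writing the weighted mean with unknown fraction x of Re-185:
184.9529·x + 186.9557·(1 − x) = 186.20665
(184.9529 − 186.9557)·x = 186.20665 − 186.9557
x = -0.74905 / -2.0028 = 0.37400 → 37.400% Re-185, 62.600% Re-187.

62.600%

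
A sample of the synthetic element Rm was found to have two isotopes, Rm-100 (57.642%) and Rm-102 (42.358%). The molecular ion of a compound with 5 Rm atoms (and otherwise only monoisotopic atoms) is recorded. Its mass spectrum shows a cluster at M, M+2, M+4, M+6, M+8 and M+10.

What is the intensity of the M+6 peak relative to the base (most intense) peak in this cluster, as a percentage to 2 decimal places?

73.48%

Binomial terms of (0.57642 + 0.42358)^5: M 0.0636, M+2 0.2338, M+4 0.3436, M+6 0.2525, M+8 0.0928, M+10 0.0136 → M+4 is the base peak.
P(M+4) = C(5,2) × 0.57642^3 × 0.42358^2 = 10 × 0.19152132 × 0.17942002 = 0.343628 (base)
P(M+6) = C(5,3) × 0.57642^2 × 0.42358^3 = 10 × 0.33226002 × 0.07599873 = 0.252513
Relative intensity = 0.252513 / 0.343628 × 100 = 73.48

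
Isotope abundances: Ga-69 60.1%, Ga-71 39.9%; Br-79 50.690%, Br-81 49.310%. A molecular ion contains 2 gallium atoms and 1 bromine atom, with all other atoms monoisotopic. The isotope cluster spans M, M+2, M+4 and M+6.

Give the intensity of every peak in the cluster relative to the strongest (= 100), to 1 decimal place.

Gallium pattern (n=2): 0.361201 : 0.479598 : 0.159201
Bromine pattern (n=1): 0.5069 : 0.4931
Convolve the two distributions (both contribute in 2-u steps):
  M: 0.361201×0.5069 = 0.183093
  M+2: 0.361201×0.4931 + 0.479598×0.5069 = 0.421216
  M+4: 0.479598×0.4931 + 0.159201×0.5069 = 0.317189
  M+6: 0.159201×0.4931 = 0.078502
Scale to base peak (0.421216) = 100: 43.5 : 100.0 : 75.3 : 18.6

43.5 : 100.0 : 75.3 : 18.6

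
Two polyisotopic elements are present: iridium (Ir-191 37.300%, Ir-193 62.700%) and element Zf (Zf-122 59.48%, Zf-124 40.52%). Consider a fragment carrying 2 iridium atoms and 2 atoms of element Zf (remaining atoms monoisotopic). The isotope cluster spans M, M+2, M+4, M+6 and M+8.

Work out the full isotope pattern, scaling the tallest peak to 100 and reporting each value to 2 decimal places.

Iridium pattern (n=2): 0.139129 : 0.467742 : 0.393129
Element Zf pattern (n=2): 0.35378704 : 0.48202592 : 0.16418704
Convolve the two distributions (both contribute in 2-u steps):
  M: 0.139129×0.35378704 = 0.049222
  M+2: 0.139129×0.48202592 + 0.467742×0.35378704 = 0.232545
  M+4: 0.139129×0.16418704 + 0.467742×0.48202592 + 0.393129×0.35378704 = 0.387391
  M+6: 0.467742×0.16418704 + 0.393129×0.48202592 = 0.266296
  M+8: 0.393129×0.16418704 = 0.064547
Scale to base peak (0.387391) = 100: 12.71 : 60.03 : 100.00 : 68.74 : 16.66

12.71 : 60.03 : 100.00 : 68.74 : 16.66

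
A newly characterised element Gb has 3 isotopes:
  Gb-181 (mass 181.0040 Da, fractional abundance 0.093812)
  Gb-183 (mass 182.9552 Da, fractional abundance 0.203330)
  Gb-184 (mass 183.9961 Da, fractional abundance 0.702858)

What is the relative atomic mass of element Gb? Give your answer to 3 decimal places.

Average mass = Σ (abundance × isotope mass) = 0.093812 × 181.0040 + 0.203330 × 182.9552 + 0.702858 × 183.9961
= 16.98035 + 37.20028 + 129.32313 = 183.50376 Da

183.504 Da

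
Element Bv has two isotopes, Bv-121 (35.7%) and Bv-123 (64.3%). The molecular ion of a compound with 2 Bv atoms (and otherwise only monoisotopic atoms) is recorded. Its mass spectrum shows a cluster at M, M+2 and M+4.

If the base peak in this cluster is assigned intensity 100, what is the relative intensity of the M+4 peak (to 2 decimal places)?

Binomial terms of (0.357 + 0.643)^2: M 0.1274, M+2 0.4591, M+4 0.4134 → M+2 is the base peak.
P(M+2) = C(2,1) × 0.357^1 × 0.643^1 = 2 × 0.3570 × 0.6430 = 0.459102 (base)
P(M+4) = C(2,2) × 0.357^0 × 0.643^2 = 1 × 1.0000 × 0.413449 = 0.413449
Relative intensity = 0.413449 / 0.459102 × 100 = 90.06

90.06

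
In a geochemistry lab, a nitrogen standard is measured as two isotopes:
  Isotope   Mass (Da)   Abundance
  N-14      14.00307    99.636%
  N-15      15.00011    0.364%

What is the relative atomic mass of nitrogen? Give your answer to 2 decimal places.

Average mass = Σ (abundance × isotope mass) = 0.99636 × 14.00307 + 0.00364 × 15.00011
= 13.952099 + 0.054600 = 14.006699 Da

14.01 Da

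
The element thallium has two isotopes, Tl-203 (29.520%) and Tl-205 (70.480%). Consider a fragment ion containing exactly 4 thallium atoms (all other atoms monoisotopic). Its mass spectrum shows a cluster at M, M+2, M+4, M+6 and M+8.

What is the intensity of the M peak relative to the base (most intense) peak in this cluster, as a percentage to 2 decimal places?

1.84%

Binomial terms of (0.29520 + 0.70480)^4: M 0.0076, M+2 0.0725, M+4 0.2597, M+6 0.4134, M+8 0.2468 → M+6 is the base peak.
P(M+6) = C(4,3) × 0.29520^1 × 0.70480^3 = 4 × 0.2952 × 0.35010449 = 0.413403 (base)
P(M) = C(4,0) × 0.29520^4 × 0.70480^0 = 1 × 0.00759391 × 1.0000 = 0.007594
Relative intensity = 0.007594 / 0.413403 × 100 = 1.84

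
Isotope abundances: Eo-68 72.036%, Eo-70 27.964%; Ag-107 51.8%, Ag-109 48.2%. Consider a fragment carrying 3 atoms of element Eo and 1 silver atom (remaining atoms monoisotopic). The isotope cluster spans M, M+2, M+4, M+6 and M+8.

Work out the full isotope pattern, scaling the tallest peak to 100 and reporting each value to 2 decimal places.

47.73 : 100.00 : 73.30 : 22.87 : 2.60

Element Eo pattern (n=3): 0.37380815 : 0.43533113 : 0.16899328 : 0.02186744
Silver pattern (n=1): 0.5180 : 0.4820
Convolve the two distributions (both contribute in 2-u steps):
  M: 0.37380815×0.5180 = 0.193633
  M+2: 0.37380815×0.4820 + 0.43533113×0.5180 = 0.405677
  M+4: 0.43533113×0.4820 + 0.16899328×0.5180 = 0.297368
  M+6: 0.16899328×0.4820 + 0.02186744×0.5180 = 0.092782
  M+8: 0.02186744×0.4820 = 0.010540
Scale to base peak (0.405677) = 100: 47.73 : 100.00 : 73.30 : 22.87 : 2.60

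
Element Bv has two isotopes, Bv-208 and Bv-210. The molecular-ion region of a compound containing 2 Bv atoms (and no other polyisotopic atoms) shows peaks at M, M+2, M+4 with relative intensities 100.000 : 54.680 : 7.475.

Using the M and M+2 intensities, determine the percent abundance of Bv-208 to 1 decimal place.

Write p for the Bv-208 fraction. I(M+2)/I(M) = [C(2,1)·p^1·(1−p)] / p^2 = 2·(1−p)/p = 54.680/100.000 = 0.5468
(1−p)/p = 0.5468/2 = 0.2734  ⇒  p = 1/(1 + 0.2734) = 0.7853
Bv-208: 78.5%, Bv-210: 21.5%.

78.5%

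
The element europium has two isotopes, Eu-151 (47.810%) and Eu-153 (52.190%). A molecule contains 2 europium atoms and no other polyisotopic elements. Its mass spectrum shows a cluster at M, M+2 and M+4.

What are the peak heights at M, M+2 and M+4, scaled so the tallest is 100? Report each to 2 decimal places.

45.80 : 100.00 : 54.58

Each Eu atom is independently Eu-151 (p = 0.47810) or Eu-153 (q = 0.52190); the cluster is the binomial expansion (p + q)^2.
P(M) = 0.47810^2 = 0.228580
P(M+2) = 2 × 0.47810^1 × 0.52190^1 = 0.499041
P(M+4) = 0.52190^2 = 0.272380
The M+2 peak is largest (0.499041); scaling to 100 gives 45.80 : 100.00 : 54.58.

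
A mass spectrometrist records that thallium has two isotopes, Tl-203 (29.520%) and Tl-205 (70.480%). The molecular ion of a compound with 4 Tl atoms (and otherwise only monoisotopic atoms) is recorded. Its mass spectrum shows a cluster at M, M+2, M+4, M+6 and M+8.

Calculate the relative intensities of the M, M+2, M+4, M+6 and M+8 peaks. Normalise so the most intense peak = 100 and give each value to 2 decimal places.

1.84 : 17.54 : 62.83 : 100.00 : 59.69

The 4 Tl atoms are independent, so intensities follow the terms of (0.29520 + 0.70480)^4.
P(M) = 0.29520^4 = 0.007594
P(M+2) = 4 × 0.29520^3 × 0.70480^1 = 0.072523
P(M+4) = 6 × 0.29520^2 × 0.70480^2 = 0.259726
P(M+6) = 4 × 0.29520^1 × 0.70480^3 = 0.413403
P(M+8) = 0.70480^4 = 0.246754
The M+6 peak is largest (0.413403); scaling to 100 gives 1.84 : 17.54 : 62.83 : 100.00 : 59.69.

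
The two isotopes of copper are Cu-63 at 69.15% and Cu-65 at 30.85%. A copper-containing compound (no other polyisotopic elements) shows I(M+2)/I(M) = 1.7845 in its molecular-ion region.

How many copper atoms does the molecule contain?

4

With n Cu atoms, P(M+2)/P(M) = C(n,1)·p^(n−1)q / p^n = n·q/p = n · 0.3085/0.6915.
n = 1.7845 × 0.6915/0.3085 = 4.00 ≈ 4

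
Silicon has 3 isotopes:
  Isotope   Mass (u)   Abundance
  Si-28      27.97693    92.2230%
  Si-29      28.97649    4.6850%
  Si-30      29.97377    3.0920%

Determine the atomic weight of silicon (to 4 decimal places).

28.0855 u

The abundance-weighted mean is 0.922230 × 27.97693 + 0.046850 × 28.97649 + 0.030920 × 29.97377
= 25.801164 + 1.357549 + 0.926789 = 28.085502 u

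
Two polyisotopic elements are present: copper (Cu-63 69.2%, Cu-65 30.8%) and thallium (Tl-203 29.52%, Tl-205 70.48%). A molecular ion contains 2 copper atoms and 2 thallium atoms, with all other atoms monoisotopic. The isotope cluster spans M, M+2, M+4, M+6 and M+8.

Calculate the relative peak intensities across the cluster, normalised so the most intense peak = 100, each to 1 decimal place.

9.9 : 55.8 : 100.0 : 59.3 : 11.1

Copper pattern (n=2): 0.478864 : 0.426272 : 0.094864
Thallium pattern (n=2): 0.08714304 : 0.41611392 : 0.49674304
Convolve the two distributions (both contribute in 2-u steps):
  M: 0.478864×0.08714304 = 0.041730
  M+2: 0.478864×0.41611392 + 0.426272×0.08714304 = 0.236409
  M+4: 0.478864×0.49674304 + 0.426272×0.41611392 + 0.094864×0.08714304 = 0.423517
  M+6: 0.426272×0.49674304 + 0.094864×0.41611392 = 0.251222
  M+8: 0.094864×0.49674304 = 0.047123
Scale to base peak (0.423517) = 100: 9.9 : 55.8 : 100.0 : 59.3 : 11.1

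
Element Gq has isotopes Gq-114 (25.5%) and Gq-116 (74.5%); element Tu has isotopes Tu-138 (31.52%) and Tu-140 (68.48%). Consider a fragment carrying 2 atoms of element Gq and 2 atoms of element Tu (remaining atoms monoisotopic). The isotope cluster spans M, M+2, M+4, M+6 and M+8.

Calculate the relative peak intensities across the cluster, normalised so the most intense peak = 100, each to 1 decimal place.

1.5 : 15.8 : 59.8 : 100.0 : 62.3

Element Gq pattern (n=2): 0.065025 : 0.37995 : 0.555025
Element Tu pattern (n=2): 0.09935104 : 0.43169792 : 0.46895104
Convolve the two distributions (both contribute in 2-u steps):
  M: 0.065025×0.09935104 = 0.006460
  M+2: 0.065025×0.43169792 + 0.37995×0.09935104 = 0.065820
  M+4: 0.065025×0.46895104 + 0.37995×0.43169792 + 0.555025×0.09935104 = 0.249659
  M+6: 0.37995×0.46895104 + 0.555025×0.43169792 = 0.417781
  M+8: 0.555025×0.46895104 = 0.260280
Scale to base peak (0.417781) = 100: 1.5 : 15.8 : 59.8 : 100.0 : 62.3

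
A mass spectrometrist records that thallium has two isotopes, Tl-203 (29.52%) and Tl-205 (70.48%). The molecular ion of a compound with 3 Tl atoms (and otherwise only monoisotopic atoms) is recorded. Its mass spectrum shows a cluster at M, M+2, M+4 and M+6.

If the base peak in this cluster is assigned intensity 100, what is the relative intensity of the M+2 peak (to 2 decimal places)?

41.88

Term probabilities: M 0.0257, M+2 0.1843, M+4 0.4399, M+6 0.3501. Base peak = M+4.
P(M+4) = C(3,2) × 0.2952^1 × 0.7048^2 = 3 × 0.2952 × 0.49674304 = 0.439916 (base)
P(M+2) = C(3,1) × 0.2952^2 × 0.7048^1 = 3 × 0.08714304 × 0.7048 = 0.184255
Relative intensity = 0.184255 / 0.439916 × 100 = 41.88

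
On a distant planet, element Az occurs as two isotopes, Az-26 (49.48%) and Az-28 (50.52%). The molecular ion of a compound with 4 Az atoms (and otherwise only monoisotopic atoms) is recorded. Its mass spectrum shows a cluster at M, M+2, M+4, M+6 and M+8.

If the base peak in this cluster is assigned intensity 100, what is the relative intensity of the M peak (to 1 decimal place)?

16.0

Term probabilities: M 0.0599, M+2 0.2448, M+4 0.3749, M+6 0.2552, M+8 0.0651. Base peak = M+4.
P(M+4) = C(4,2) × 0.4948^2 × 0.5052^2 = 6 × 0.24482704 × 0.25522704 = 0.374919 (base)
P(M) = C(4,0) × 0.4948^4 × 0.5052^0 = 1 × 0.05994028 × 1.0000 = 0.059940
Relative intensity = 0.059940 / 0.374919 × 100 = 16.0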